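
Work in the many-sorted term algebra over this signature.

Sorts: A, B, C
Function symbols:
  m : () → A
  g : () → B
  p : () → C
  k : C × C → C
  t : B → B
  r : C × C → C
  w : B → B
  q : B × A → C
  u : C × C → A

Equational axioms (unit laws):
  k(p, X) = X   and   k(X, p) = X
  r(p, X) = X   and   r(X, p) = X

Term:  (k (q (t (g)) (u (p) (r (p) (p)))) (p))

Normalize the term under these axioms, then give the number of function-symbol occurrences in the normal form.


1. (k (q (t (g)) (u (p) (r (p) (p)))) (p))  →  (q (t (g)) (u (p) (r (p) (p))))
2. (q (t (g)) (u (p) (r (p) (p))))  →  (q (t (g)) (u (p) (p)))
normal form: (q (t (g)) (u (p) (p)))

size = 6


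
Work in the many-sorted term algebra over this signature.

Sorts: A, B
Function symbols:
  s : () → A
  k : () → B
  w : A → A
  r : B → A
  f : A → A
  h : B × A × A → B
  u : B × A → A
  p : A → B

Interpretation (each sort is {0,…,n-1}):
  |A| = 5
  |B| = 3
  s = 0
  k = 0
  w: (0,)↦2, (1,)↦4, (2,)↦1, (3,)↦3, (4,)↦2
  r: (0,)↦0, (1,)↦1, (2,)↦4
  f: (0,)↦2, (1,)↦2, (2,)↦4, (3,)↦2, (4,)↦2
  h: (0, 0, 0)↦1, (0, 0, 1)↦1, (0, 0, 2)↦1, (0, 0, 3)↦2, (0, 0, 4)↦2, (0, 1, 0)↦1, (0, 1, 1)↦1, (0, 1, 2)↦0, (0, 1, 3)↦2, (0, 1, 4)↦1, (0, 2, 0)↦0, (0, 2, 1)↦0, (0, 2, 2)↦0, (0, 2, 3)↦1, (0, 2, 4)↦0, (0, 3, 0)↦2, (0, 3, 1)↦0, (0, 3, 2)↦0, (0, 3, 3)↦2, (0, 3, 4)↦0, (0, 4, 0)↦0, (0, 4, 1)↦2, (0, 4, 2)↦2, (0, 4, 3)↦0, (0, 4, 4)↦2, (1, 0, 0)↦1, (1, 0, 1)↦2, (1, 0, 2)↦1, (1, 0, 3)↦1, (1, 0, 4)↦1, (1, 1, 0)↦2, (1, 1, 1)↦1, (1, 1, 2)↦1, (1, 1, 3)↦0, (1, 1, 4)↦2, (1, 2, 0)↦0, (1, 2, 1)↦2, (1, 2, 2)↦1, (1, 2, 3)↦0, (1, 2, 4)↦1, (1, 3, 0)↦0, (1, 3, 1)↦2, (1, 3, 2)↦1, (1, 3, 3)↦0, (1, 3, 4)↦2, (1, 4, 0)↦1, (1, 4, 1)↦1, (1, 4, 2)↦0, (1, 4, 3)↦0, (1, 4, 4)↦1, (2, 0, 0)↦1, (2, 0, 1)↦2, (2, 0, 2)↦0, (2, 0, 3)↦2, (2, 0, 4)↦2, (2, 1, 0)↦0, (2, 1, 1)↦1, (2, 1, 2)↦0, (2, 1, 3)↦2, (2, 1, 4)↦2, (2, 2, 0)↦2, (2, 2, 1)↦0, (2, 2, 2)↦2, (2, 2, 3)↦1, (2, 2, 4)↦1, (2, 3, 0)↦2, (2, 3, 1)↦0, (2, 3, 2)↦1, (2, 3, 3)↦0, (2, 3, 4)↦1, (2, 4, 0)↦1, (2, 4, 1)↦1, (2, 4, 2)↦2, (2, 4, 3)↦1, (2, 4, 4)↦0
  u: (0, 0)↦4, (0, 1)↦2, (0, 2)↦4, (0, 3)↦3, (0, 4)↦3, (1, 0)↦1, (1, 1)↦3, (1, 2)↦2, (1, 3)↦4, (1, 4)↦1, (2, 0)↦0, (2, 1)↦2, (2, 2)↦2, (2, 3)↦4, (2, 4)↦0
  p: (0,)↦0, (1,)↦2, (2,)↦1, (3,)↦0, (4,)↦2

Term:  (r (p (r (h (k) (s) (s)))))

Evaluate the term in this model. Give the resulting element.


  k = 0
  s = 0
  s = 0
  (h (k) (s) (s)) = h(0, 0, 0) = 1
  (r (h (k) (s) (s))) = r(1,) = 1
  (p (r (h (k) (s) (s)))) = p(1,) = 2
  (r (p (r (h (k) (s) (s))))) = r(2,) = 4

value = 4


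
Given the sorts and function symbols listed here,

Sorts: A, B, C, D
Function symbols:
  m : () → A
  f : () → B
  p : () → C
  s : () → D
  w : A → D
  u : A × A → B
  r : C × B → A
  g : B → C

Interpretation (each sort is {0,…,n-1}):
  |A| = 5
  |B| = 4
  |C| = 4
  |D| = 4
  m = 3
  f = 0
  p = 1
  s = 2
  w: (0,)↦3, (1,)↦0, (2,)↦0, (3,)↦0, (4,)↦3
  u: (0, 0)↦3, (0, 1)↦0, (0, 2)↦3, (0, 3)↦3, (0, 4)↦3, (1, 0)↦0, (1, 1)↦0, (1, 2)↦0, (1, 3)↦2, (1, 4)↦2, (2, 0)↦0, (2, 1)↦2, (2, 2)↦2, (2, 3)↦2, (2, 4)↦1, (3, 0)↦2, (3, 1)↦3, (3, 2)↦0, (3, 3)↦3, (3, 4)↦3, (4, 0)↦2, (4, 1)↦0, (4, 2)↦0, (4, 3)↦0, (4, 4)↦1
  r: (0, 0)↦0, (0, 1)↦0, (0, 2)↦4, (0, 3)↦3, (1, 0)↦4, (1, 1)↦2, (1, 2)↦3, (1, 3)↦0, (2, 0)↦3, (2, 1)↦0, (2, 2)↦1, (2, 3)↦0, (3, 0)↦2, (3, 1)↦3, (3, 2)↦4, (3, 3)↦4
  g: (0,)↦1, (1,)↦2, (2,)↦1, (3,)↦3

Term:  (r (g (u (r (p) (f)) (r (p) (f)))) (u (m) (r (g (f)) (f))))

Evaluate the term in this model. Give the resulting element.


  p = 1
  f = 0
  (r (p) (f)) = r(1, 0) = 4
  p = 1
  f = 0
  (r (p) (f)) = r(1, 0) = 4
  (u (r (p) (f)) (r (p) (f))) = u(4, 4) = 1
  (g (u (r (p) (f)) (r (p) (f)))) = g(1,) = 2
  m = 3
  f = 0
  (g (f)) = g(0,) = 1
  f = 0
  (r (g (f)) (f)) = r(1, 0) = 4
  (u (m) (r (g (f)) (f))) = u(3, 4) = 3
  (r (g (u (r (p) (f)) (r (p) (f)))) (u (m) (r (g (f)) (f)))) = r(2, 3) = 0

value = 0


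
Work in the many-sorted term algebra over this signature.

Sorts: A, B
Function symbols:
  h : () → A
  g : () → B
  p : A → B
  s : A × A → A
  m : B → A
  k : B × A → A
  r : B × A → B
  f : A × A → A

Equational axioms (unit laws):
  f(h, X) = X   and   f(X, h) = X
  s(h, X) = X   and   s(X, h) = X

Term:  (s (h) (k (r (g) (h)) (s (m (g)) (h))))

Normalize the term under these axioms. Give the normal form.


1. (s (h) (k (r (g) (h)) (s (m (g)) (h))))  →  (k (r (g) (h)) (s (m (g)) (h)))
2. (k (r (g) (h)) (s (m (g)) (h)))  →  (k (r (g) (h)) (m (g)))

normal form = (k (r (g) (h)) (m (g)))


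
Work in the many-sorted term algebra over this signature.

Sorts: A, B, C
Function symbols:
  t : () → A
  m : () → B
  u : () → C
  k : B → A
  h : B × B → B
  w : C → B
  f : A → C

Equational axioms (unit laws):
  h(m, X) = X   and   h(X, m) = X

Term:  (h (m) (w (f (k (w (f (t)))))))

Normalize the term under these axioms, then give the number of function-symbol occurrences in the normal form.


size = 6

1. (h (m) (w (f (k (w (f (t)))))))  →  (w (f (k (w (f (t))))))
normal form: (w (f (k (w (f (t))))))


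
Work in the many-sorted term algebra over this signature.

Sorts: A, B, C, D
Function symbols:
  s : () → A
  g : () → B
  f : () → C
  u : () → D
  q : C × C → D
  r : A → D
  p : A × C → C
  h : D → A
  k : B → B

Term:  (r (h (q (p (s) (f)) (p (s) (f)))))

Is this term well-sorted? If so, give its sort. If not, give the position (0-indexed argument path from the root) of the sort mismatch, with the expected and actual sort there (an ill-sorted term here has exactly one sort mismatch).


        (s) : A
        (f) : C
      (p (s) (f)) : C
        (s) : A
        (f) : C
      (p (s) (f)) : C
    (q (p (s) (f)) (p (s) (f))) : D
  (h (q (p (s) (f)) (p (s) (f)))) : A
(r (h (q (p (s) (f)) (p (s) (f))))) : D

well-sorted; sort = D


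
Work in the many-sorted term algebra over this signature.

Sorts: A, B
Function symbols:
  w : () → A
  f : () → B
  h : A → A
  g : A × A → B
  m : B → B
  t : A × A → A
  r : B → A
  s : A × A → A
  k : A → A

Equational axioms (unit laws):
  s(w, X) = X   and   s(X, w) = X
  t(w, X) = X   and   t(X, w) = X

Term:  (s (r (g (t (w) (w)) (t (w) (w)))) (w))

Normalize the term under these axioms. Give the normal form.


normal form = (r (g (w) (w)))

1. (s (r (g (t (w) (w)) (t (w) (w)))) (w))  →  (r (g (t (w) (w)) (t (w) (w))))
2. (r (g (t (w) (w)) (t (w) (w))))  →  (r (g (w) (t (w) (w))))
3. (r (g (w) (t (w) (w))))  →  (r (g (w) (w)))


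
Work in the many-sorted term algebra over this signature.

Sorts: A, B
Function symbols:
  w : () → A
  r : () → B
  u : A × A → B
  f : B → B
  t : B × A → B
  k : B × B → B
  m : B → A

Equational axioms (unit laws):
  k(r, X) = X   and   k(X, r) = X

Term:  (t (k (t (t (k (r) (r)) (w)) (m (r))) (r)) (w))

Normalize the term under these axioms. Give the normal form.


1. (t (k (t (t (k (r) (r)) (w)) (m (r))) (r)) (w))  →  (t (t (t (k (r) (r)) (w)) (m (r))) (w))
2. (t (t (t (k (r) (r)) (w)) (m (r))) (w))  →  (t (t (t (r) (w)) (m (r))) (w))

normal form = (t (t (t (r) (w)) (m (r))) (w))


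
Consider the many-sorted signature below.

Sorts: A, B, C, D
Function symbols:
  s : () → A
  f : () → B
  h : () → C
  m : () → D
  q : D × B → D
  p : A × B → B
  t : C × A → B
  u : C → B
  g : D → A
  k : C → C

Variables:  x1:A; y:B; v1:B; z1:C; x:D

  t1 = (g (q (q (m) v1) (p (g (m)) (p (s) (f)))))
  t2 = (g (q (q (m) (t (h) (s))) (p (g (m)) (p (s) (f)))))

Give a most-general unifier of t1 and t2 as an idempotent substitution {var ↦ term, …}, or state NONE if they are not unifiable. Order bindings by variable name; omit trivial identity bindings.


{v1 ↦ (t (h) (s))}


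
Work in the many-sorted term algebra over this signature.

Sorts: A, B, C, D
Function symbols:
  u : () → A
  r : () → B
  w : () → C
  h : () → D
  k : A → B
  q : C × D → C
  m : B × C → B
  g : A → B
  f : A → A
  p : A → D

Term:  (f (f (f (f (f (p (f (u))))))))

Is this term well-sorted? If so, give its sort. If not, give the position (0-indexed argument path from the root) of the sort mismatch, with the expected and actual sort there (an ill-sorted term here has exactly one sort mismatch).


              (u) : A
            (f (u)) : A
          (p (f (u))) : D
        (f (p (f (u)))) : ✗ arg 0 at [0, 0, 0, 0, 0] has sort D, expected A

ill-sorted at position [0, 0, 0, 0, 0]: expected A, got D


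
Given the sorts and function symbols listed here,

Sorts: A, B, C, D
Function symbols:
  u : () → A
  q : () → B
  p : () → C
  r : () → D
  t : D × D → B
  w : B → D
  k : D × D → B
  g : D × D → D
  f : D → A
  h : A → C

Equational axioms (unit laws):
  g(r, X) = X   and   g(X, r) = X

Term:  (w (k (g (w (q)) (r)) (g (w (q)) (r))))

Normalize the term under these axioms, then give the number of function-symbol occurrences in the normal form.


1. (w (k (g (w (q)) (r)) (g (w (q)) (r))))  →  (w (k (w (q)) (g (w (q)) (r))))
2. (w (k (w (q)) (g (w (q)) (r))))  →  (w (k (w (q)) (w (q))))
normal form: (w (k (w (q)) (w (q))))

size = 6


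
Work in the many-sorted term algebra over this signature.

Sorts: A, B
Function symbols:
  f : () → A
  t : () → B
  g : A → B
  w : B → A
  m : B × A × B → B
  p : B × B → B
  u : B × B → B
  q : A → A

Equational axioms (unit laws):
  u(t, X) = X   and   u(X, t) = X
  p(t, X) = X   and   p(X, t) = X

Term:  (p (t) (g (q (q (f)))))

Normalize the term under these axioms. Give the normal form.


normal form = (g (q (q (f))))

1. (p (t) (g (q (q (f)))))  →  (g (q (q (f))))


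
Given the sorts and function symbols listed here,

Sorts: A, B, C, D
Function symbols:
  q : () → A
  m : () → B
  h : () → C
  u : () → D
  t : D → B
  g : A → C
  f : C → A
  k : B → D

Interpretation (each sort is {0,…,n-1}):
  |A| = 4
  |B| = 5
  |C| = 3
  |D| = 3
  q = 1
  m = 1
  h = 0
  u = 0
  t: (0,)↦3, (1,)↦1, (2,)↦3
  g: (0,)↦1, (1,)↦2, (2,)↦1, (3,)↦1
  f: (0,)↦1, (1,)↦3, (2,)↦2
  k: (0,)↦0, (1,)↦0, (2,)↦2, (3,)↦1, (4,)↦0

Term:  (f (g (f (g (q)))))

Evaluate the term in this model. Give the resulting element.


value = 3

  q = 1
  (g (q)) = g(1,) = 2
  (f (g (q))) = f(2,) = 2
  (g (f (g (q)))) = g(2,) = 1
  (f (g (f (g (q))))) = f(1,) = 3


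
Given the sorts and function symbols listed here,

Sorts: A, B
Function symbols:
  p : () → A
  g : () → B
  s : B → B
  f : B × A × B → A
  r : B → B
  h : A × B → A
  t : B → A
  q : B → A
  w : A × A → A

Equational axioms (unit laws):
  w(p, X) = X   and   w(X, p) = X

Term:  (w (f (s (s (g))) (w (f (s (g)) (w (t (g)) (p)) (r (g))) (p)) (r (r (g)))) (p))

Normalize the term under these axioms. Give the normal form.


1. (w (f (s (s (g))) (w (f (s (g)) (w (t (g)) (p)) (r (g))) (p)) (r (r (g)))) (p))  →  (f (s (s (g))) (w (f (s (g)) (w (t (g)) (p)) (r (g))) (p)) (r (r (g))))
2. (f (s (s (g))) (w (f (s (g)) (w (t (g)) (p)) (r (g))) (p)) (r (r (g))))  →  (f (s (s (g))) (f (s (g)) (w (t (g)) (p)) (r (g))) (r (r (g))))
3. (f (s (s (g))) (f (s (g)) (w (t (g)) (p)) (r (g))) (r (r (g))))  →  (f (s (s (g))) (f (s (g)) (t (g)) (r (g))) (r (r (g))))

normal form = (f (s (s (g))) (f (s (g)) (t (g)) (r (g))) (r (r (g))))


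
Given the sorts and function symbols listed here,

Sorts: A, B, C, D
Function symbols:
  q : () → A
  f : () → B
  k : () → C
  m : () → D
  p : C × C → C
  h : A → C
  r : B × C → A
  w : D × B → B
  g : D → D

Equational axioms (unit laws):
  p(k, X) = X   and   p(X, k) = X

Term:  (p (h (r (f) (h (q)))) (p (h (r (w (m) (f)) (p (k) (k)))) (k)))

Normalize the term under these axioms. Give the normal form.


1. (p (h (r (f) (h (q)))) (p (h (r (w (m) (f)) (p (k) (k)))) (k)))  →  (p (h (r (f) (h (q)))) (h (r (w (m) (f)) (p (k) (k)))))
2. (p (h (r (f) (h (q)))) (h (r (w (m) (f)) (p (k) (k)))))  →  (p (h (r (f) (h (q)))) (h (r (w (m) (f)) (k))))

normal form = (p (h (r (f) (h (q)))) (h (r (w (m) (f)) (k))))


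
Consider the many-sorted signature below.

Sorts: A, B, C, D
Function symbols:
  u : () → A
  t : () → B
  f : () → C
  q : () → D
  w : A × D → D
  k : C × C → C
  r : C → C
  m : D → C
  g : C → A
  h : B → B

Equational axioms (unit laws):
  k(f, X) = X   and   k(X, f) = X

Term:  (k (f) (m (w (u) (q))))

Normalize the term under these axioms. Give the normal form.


normal form = (m (w (u) (q)))

1. (k (f) (m (w (u) (q))))  →  (m (w (u) (q)))


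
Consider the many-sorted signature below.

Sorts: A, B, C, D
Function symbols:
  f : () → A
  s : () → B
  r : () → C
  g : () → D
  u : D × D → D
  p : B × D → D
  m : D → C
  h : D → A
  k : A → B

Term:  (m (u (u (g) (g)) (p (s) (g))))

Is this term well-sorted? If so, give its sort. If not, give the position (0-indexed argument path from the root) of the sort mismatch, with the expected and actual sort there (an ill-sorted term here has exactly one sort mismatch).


      (g) : D
      (g) : D
    (u (g) (g)) : D
      (s) : B
      (g) : D
    (p (s) (g)) : D
  (u (u (g) (g)) (p (s) (g))) : D
(m (u (u (g) (g)) (p (s) (g)))) : C

well-sorted; sort = C


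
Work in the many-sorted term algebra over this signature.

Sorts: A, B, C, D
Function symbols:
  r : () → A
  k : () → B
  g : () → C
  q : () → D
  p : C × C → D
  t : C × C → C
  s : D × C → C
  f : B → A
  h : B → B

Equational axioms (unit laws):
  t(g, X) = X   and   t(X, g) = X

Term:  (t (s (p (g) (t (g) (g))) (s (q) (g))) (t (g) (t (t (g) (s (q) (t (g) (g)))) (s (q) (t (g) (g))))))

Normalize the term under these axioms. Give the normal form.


normal form = (t (s (p (g) (g)) (s (q) (g))) (t (s (q) (g)) (s (q) (g))))

1. (t (s (p (g) (t (g) (g))) (s (q) (g))) (t (g) (t (t (g) (s (q) (t (g) (g)))) (s (q) (t (g) (g))))))  →  (t (s (p (g) (g)) (s (q) (g))) (t (g) (t (t (g) (s (q) (t (g) (g)))) (s (q) (t (g) (g))))))
2. (t (s (p (g) (g)) (s (q) (g))) (t (g) (t (t (g) (s (q) (t (g) (g)))) (s (q) (t (g) (g))))))  →  (t (s (p (g) (g)) (s (q) (g))) (t (t (g) (s (q) (t (g) (g)))) (s (q) (t (g) (g)))))
3. (t (s (p (g) (g)) (s (q) (g))) (t (t (g) (s (q) (t (g) (g)))) (s (q) (t (g) (g)))))  →  (t (s (p (g) (g)) (s (q) (g))) (t (s (q) (t (g) (g))) (s (q) (t (g) (g)))))
4. (t (s (p (g) (g)) (s (q) (g))) (t (s (q) (t (g) (g))) (s (q) (t (g) (g)))))  →  (t (s (p (g) (g)) (s (q) (g))) (t (s (q) (g)) (s (q) (t (g) (g)))))
5. (t (s (p (g) (g)) (s (q) (g))) (t (s (q) (g)) (s (q) (t (g) (g)))))  →  (t (s (p (g) (g)) (s (q) (g))) (t (s (q) (g)) (s (q) (g))))


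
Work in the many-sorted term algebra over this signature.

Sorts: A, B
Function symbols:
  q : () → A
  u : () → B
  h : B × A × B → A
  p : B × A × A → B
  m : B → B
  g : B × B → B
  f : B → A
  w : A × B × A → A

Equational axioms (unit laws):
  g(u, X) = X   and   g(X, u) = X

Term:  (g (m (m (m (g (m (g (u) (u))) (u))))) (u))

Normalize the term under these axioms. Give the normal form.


1. (g (m (m (m (g (m (g (u) (u))) (u))))) (u))  →  (m (m (m (g (m (g (u) (u))) (u)))))
2. (m (m (m (g (m (g (u) (u))) (u)))))  →  (m (m (m (m (g (u) (u))))))
3. (m (m (m (m (g (u) (u))))))  →  (m (m (m (m (u)))))

normal form = (m (m (m (m (u)))))


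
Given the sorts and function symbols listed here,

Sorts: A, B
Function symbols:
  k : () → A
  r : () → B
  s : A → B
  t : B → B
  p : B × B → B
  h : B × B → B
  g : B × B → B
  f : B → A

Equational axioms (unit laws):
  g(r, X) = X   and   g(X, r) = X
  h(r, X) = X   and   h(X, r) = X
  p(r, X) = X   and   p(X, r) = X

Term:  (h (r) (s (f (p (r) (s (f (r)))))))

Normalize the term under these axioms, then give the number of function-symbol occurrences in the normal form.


1. (h (r) (s (f (p (r) (s (f (r)))))))  →  (s (f (p (r) (s (f (r))))))
2. (s (f (p (r) (s (f (r))))))  →  (s (f (s (f (r)))))
normal form: (s (f (s (f (r)))))

size = 5


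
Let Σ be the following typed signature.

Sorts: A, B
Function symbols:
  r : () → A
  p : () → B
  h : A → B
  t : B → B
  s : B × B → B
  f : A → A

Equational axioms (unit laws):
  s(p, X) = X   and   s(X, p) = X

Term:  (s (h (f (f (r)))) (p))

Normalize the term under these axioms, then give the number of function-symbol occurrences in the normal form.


1. (s (h (f (f (r)))) (p))  →  (h (f (f (r))))
normal form: (h (f (f (r))))

size = 4


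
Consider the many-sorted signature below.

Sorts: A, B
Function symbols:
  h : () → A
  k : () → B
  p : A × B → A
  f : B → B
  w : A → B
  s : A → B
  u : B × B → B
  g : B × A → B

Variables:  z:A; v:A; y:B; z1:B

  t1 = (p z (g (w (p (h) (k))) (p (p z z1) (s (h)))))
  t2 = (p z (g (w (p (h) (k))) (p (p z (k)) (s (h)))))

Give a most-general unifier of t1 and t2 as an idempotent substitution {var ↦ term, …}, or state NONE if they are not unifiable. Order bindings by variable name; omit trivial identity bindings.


{z1 ↦ (k)}


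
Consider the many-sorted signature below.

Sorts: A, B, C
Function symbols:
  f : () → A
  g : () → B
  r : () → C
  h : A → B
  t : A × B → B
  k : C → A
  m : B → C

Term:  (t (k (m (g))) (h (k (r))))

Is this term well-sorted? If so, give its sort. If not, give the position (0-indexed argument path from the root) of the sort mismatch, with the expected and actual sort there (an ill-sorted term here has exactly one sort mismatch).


well-sorted; sort = B

      (g) : B
    (m (g)) : C
  (k (m (g))) : A
      (r) : C
    (k (r)) : A
  (h (k (r))) : B
(t (k (m (g))) (h (k (r)))) : B


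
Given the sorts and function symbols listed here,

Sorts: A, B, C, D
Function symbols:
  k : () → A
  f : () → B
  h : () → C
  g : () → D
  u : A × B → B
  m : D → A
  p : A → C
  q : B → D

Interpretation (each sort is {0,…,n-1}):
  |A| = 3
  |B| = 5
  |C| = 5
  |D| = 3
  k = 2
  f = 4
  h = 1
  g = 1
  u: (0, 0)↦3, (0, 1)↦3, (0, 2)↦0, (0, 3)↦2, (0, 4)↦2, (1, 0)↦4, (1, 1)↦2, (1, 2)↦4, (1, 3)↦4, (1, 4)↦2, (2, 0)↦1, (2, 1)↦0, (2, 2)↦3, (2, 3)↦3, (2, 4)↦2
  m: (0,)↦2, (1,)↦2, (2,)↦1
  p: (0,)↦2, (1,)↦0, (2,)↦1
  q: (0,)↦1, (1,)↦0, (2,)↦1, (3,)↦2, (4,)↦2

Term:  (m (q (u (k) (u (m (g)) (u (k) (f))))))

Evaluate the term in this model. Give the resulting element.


  k = 2
  g = 1
  (m (g)) = m(1,) = 2
  k = 2
  f = 4
  (u (k) (f)) = u(2, 4) = 2
  (u (m (g)) (u (k) (f))) = u(2, 2) = 3
  (u (k) (u (m (g)) (u (k) (f)))) = u(2, 3) = 3
  (q (u (k) (u (m (g)) (u (k) (f))))) = q(3,) = 2
  (m (q (u (k) (u (m (g)) (u (k) (f)))))) = m(2,) = 1

value = 1


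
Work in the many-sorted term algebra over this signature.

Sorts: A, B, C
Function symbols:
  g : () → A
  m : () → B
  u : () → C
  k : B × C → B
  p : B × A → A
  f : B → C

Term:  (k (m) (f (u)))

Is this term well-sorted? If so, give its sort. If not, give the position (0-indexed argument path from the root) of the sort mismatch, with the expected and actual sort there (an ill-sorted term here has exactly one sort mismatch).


  (m) : B
    (u) : C
  (f (u)) : ✗ arg 0 at [1, 0] has sort C, expected B

ill-sorted at position [1, 0]: expected B, got C


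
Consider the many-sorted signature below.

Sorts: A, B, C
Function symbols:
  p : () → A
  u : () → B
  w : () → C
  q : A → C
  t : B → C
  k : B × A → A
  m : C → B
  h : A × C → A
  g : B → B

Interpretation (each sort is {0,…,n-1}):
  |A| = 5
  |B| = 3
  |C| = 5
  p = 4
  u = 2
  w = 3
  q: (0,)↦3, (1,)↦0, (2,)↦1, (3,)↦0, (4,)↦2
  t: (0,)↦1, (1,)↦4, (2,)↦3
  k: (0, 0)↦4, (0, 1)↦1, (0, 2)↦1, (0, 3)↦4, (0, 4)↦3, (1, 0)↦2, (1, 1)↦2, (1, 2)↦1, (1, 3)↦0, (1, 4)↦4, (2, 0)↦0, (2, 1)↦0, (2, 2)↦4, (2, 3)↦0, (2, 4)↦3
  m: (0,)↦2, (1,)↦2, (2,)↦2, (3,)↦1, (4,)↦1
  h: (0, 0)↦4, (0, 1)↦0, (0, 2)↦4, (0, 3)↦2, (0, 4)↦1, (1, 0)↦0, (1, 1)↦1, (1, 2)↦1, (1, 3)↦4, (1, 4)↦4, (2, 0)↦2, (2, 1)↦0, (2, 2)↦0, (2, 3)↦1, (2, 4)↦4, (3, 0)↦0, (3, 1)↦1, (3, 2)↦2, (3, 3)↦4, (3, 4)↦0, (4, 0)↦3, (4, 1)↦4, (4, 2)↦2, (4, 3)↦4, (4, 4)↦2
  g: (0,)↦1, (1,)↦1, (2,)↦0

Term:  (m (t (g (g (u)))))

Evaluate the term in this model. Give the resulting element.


  u = 2
  (g (u)) = g(2,) = 0
  (g (g (u))) = g(0,) = 1
  (t (g (g (u)))) = t(1,) = 4
  (m (t (g (g (u))))) = m(4,) = 1

value = 1


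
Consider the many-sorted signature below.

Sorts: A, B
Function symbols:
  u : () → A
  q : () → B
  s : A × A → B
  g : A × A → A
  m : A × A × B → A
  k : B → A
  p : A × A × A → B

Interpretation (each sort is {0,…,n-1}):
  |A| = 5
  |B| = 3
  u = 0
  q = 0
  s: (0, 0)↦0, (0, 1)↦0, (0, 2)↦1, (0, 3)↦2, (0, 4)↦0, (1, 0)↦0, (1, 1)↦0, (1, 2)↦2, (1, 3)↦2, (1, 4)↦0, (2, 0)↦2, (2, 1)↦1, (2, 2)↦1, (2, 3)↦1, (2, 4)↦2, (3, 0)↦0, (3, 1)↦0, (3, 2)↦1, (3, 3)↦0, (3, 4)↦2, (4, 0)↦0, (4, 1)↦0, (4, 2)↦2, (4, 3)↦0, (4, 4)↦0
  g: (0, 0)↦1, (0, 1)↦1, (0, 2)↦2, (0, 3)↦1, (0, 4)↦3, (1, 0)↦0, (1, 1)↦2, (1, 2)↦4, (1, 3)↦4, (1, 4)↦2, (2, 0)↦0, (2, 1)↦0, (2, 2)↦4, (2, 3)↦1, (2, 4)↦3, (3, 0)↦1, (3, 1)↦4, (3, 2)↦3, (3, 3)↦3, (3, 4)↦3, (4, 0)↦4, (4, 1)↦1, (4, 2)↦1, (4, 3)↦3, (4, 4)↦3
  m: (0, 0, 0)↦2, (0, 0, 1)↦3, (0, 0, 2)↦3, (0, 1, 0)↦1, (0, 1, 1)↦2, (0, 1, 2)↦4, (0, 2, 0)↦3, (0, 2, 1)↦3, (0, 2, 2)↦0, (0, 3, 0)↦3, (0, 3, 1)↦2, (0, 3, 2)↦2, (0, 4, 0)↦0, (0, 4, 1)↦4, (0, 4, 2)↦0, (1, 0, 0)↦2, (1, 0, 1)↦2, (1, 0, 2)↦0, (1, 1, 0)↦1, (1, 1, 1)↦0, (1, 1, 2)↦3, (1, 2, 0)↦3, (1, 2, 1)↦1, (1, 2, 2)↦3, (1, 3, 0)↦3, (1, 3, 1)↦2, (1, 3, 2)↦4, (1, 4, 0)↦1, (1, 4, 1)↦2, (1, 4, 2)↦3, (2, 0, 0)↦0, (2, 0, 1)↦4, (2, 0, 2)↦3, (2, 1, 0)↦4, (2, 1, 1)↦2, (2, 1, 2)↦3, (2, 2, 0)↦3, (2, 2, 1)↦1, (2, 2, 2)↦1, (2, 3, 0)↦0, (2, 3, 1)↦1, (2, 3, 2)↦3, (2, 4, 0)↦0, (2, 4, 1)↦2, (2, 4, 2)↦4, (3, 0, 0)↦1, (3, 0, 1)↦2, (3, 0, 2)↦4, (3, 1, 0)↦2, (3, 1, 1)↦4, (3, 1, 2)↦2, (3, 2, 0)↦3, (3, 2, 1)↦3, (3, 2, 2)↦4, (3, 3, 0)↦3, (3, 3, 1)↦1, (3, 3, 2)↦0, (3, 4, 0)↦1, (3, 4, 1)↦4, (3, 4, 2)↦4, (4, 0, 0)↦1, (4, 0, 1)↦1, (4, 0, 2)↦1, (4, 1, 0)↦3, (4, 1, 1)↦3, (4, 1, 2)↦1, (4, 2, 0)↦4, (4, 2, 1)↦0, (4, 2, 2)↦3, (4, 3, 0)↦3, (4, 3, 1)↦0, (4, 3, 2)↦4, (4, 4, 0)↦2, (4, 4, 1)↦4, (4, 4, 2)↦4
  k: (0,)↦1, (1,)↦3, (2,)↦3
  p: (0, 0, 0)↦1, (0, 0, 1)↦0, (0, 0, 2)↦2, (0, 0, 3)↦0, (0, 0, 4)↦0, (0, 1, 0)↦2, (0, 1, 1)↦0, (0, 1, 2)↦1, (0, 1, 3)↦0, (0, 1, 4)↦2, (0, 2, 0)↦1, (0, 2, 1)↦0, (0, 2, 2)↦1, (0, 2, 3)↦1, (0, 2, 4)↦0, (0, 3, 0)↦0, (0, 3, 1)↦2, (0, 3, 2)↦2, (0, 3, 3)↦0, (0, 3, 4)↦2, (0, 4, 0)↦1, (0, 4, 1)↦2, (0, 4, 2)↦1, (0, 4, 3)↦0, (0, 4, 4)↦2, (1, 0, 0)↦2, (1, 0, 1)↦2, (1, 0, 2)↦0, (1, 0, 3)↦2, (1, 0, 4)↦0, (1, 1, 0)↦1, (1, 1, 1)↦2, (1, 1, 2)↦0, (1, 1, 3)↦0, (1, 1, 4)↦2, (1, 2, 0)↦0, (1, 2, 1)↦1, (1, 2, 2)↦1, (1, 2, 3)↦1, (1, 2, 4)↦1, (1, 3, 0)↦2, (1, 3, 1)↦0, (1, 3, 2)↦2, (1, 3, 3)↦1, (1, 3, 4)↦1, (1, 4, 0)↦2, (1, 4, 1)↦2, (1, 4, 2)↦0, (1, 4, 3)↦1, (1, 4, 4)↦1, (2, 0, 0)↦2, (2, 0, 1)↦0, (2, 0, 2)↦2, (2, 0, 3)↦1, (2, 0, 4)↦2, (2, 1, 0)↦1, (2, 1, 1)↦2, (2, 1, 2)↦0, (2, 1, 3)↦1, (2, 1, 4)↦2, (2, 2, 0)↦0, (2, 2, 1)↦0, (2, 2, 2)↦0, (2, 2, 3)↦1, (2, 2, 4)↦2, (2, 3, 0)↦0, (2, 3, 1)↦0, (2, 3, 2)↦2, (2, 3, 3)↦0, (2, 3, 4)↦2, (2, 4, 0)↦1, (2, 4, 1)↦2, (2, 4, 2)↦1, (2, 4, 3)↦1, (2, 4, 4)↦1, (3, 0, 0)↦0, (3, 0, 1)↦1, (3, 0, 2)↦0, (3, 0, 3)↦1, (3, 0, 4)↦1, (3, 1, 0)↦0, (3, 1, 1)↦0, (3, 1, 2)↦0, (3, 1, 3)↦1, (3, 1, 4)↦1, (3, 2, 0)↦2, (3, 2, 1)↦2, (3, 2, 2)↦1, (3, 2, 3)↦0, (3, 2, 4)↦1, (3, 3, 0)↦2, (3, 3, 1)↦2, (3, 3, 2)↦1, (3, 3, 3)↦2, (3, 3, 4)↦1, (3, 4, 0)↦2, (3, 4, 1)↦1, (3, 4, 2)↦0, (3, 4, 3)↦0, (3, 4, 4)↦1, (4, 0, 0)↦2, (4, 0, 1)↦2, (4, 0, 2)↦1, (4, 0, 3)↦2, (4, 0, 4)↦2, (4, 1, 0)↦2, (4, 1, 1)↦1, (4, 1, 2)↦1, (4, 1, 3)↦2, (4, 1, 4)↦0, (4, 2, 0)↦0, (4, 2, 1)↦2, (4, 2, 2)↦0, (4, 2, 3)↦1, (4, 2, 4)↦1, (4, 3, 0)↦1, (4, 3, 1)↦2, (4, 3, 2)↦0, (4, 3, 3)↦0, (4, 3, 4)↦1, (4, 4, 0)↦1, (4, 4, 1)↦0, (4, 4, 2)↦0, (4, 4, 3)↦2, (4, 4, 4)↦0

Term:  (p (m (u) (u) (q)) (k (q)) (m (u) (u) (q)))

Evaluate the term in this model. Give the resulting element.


value = 0

  u = 0
  u = 0
  q = 0
  (m (u) (u) (q)) = m(0, 0, 0) = 2
  q = 0
  (k (q)) = k(0,) = 1
  u = 0
  u = 0
  q = 0
  (m (u) (u) (q)) = m(0, 0, 0) = 2
  (p (m (u) (u) (q)) (k (q)) (m (u) (u) (q))) = p(2, 1, 2) = 0


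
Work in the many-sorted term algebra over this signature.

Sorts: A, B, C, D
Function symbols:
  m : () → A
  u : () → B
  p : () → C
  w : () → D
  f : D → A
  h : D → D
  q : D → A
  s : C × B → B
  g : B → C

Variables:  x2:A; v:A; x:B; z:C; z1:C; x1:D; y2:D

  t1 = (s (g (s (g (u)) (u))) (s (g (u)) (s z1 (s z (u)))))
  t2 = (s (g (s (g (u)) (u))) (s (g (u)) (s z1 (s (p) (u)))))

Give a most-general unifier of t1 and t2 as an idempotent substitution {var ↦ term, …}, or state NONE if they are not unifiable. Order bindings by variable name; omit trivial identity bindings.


{z ↦ (p)}


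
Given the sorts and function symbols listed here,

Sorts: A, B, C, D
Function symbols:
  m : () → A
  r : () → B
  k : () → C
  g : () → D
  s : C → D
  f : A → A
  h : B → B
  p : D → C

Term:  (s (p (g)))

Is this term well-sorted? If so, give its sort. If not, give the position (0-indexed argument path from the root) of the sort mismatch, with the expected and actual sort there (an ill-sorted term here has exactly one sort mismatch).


    (g) : D
  (p (g)) : C
(s (p (g))) : D

well-sorted; sort = D


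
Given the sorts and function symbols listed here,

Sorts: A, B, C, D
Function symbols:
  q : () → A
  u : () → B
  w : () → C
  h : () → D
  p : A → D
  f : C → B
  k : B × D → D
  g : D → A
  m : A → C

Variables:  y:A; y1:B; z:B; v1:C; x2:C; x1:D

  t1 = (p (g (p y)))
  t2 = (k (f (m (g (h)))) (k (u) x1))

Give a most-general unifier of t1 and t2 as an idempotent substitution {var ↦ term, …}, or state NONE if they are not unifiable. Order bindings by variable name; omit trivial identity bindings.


head clash or occurs-check failure — not unifiable

NONE (not unifiable)


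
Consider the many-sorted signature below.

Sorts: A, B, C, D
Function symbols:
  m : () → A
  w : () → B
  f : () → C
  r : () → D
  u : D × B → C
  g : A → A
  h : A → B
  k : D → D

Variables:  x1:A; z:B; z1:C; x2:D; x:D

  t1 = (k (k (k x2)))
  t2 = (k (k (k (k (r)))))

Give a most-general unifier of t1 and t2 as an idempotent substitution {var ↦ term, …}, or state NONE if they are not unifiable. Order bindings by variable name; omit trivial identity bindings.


{x2 ↦ (k (r))}


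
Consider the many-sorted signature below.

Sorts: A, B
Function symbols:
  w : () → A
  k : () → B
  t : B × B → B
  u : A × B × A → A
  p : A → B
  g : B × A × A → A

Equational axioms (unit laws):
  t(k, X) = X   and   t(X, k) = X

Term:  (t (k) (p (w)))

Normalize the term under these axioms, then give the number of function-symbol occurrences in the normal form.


size = 2

1. (t (k) (p (w)))  →  (p (w))
normal form: (p (w))


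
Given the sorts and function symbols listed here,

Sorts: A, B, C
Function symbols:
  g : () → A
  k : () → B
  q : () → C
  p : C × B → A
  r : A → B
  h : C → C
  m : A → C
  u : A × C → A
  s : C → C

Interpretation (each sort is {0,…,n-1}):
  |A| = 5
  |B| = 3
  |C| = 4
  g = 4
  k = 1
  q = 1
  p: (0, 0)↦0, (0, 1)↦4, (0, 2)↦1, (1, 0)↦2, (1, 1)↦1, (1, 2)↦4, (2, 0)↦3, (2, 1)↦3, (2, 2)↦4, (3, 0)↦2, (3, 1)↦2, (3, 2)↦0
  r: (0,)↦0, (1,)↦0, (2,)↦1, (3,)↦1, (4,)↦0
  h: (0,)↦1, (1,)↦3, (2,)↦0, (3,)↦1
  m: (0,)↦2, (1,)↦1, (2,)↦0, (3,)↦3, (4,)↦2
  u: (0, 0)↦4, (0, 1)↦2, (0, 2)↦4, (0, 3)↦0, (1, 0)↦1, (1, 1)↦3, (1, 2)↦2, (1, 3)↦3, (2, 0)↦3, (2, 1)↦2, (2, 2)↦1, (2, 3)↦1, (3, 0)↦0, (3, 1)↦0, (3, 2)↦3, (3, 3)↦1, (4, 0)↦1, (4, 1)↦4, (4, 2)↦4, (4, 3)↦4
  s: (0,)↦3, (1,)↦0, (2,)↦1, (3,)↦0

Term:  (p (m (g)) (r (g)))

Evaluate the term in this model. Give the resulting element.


value = 3

  g = 4
  (m (g)) = m(4,) = 2
  g = 4
  (r (g)) = r(4,) = 0
  (p (m (g)) (r (g))) = p(2, 0) = 3


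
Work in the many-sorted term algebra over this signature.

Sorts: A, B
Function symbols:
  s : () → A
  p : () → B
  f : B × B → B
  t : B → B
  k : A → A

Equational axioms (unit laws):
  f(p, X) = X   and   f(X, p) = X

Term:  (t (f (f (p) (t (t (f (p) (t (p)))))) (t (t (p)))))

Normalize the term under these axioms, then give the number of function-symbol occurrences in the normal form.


1. (t (f (f (p) (t (t (f (p) (t (p)))))) (t (t (p)))))  →  (t (f (t (t (f (p) (t (p))))) (t (t (p)))))
2. (t (f (t (t (f (p) (t (p))))) (t (t (p)))))  →  (t (f (t (t (t (p)))) (t (t (p)))))
normal form: (t (f (t (t (t (p)))) (t (t (p)))))

size = 9


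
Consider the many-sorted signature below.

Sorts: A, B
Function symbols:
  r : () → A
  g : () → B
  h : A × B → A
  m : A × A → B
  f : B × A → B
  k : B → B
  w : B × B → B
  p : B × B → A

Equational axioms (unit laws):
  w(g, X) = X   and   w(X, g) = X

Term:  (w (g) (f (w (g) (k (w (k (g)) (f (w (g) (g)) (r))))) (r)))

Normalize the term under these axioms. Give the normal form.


normal form = (f (k (w (k (g)) (f (g) (r)))) (r))

1. (w (g) (f (w (g) (k (w (k (g)) (f (w (g) (g)) (r))))) (r)))  →  (f (w (g) (k (w (k (g)) (f (w (g) (g)) (r))))) (r))
2. (f (w (g) (k (w (k (g)) (f (w (g) (g)) (r))))) (r))  →  (f (k (w (k (g)) (f (w (g) (g)) (r)))) (r))
3. (f (k (w (k (g)) (f (w (g) (g)) (r)))) (r))  →  (f (k (w (k (g)) (f (g) (r)))) (r))


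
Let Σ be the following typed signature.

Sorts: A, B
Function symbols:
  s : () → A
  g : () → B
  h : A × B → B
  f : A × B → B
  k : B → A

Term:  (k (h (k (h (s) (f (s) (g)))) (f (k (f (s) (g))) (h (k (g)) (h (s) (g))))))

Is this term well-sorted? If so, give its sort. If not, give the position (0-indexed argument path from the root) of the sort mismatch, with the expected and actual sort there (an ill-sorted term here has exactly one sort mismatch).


        (s) : A
          (s) : A
          (g) : B
        (f (s) (g)) : B
      (h (s) (f (s) (g))) : B
    (k (h (s) (f (s) (g)))) : A
          (s) : A
          (g) : B
        (f (s) (g)) : B
      (k (f (s) (g))) : A
          (g) : B
        (k (g)) : A
          (s) : A
          (g) : B
        (h (s) (g)) : B
      (h (k (g)) (h (s) (g))) : B
    (f (k (f (s) (g))) (h (k (g)) (h (s) (g)))) : B
  (h (k (h (s) (f (s) (g)))) (f (k (f (s) (g))) (h (k (g)) (h (s) (g))))) : B
(k (h (k (h (s) (f (s) (g)))) (f (k (f (s) (g))) (h (k (g)) (h (s) (g)))))) : A

well-sorted; sort = A


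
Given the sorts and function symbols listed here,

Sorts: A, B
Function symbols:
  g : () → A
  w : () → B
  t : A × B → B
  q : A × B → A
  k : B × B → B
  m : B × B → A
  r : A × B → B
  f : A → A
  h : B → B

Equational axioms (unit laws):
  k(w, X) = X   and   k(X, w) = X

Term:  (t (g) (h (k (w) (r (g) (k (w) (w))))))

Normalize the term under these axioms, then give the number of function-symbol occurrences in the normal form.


size = 6

1. (t (g) (h (k (w) (r (g) (k (w) (w))))))  →  (t (g) (h (r (g) (k (w) (w)))))
2. (t (g) (h (r (g) (k (w) (w)))))  →  (t (g) (h (r (g) (w))))
normal form: (t (g) (h (r (g) (w))))


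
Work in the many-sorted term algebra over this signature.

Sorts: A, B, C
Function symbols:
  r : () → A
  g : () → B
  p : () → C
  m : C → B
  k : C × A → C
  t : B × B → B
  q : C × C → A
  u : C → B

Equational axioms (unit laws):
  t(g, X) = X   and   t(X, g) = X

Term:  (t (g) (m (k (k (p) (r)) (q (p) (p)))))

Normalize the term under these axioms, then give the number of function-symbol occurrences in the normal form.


size = 8

1. (t (g) (m (k (k (p) (r)) (q (p) (p)))))  →  (m (k (k (p) (r)) (q (p) (p))))
normal form: (m (k (k (p) (r)) (q (p) (p))))


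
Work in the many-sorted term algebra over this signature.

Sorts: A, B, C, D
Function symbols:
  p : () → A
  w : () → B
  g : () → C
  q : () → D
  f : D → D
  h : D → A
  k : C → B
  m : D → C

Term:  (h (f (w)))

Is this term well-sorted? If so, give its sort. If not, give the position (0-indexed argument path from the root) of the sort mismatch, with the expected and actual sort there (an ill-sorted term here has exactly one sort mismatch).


    (w) : B
  (f (w)) : ✗ arg 0 at [0, 0] has sort B, expected D

ill-sorted at position [0, 0]: expected D, got B


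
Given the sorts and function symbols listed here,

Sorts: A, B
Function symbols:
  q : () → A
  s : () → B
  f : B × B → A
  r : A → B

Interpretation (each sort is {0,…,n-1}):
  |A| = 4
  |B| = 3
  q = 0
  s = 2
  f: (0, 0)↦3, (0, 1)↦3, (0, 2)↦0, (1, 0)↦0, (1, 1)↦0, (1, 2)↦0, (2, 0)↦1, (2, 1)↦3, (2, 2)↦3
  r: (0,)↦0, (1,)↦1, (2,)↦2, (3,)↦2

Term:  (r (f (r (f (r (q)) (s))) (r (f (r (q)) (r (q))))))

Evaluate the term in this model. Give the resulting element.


  q = 0
  (r (q)) = r(0,) = 0
  s = 2
  (f (r (q)) (s)) = f(0, 2) = 0
  (r (f (r (q)) (s))) = r(0,) = 0
  q = 0
  (r (q)) = r(0,) = 0
  q = 0
  (r (q)) = r(0,) = 0
  (f (r (q)) (r (q))) = f(0, 0) = 3
  (r (f (r (q)) (r (q)))) = r(3,) = 2
  (f (r (f (r (q)) (s))) (r (f (r (q)) (r (q))))) = f(0, 2) = 0
  (r (f (r (f (r (q)) (s))) (r (f (r (q)) (r (q)))))) = r(0,) = 0

value = 0


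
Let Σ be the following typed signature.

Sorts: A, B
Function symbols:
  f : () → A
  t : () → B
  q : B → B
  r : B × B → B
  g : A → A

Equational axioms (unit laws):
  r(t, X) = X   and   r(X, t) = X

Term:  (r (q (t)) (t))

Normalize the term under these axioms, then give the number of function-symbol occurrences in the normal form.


size = 2

1. (r (q (t)) (t))  →  (q (t))
normal form: (q (t))


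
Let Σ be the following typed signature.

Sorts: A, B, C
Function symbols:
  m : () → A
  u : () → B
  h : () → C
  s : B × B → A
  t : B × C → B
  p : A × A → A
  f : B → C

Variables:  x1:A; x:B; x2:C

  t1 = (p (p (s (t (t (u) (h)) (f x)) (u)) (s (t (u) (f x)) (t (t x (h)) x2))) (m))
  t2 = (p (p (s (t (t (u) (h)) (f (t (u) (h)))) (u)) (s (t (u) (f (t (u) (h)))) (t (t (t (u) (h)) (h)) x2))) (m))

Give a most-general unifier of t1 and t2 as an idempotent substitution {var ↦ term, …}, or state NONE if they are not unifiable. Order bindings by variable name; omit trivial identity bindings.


{x ↦ (t (u) (h))}


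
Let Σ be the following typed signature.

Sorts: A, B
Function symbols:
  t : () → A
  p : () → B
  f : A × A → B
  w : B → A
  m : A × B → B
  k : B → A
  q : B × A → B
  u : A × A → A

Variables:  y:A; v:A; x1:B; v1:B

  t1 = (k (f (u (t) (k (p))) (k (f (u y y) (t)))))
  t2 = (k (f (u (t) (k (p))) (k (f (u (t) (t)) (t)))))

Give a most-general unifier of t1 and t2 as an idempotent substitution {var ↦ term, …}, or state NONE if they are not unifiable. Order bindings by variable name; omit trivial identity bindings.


{y ↦ (t)}


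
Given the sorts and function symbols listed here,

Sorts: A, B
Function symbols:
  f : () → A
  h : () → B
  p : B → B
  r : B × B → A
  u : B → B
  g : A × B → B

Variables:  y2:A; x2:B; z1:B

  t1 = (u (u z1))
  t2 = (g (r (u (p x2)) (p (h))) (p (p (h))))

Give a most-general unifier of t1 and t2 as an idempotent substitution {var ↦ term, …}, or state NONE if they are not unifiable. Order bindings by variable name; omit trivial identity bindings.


head clash or occurs-check failure — not unifiable

NONE (not unifiable)


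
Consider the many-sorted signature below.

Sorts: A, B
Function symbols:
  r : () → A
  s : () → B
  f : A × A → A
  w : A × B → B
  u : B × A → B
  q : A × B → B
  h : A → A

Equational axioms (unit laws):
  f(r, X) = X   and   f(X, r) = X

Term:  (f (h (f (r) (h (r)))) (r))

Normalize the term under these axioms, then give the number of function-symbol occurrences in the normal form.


1. (f (h (f (r) (h (r)))) (r))  →  (h (f (r) (h (r))))
2. (h (f (r) (h (r))))  →  (h (h (r)))
normal form: (h (h (r)))

size = 3


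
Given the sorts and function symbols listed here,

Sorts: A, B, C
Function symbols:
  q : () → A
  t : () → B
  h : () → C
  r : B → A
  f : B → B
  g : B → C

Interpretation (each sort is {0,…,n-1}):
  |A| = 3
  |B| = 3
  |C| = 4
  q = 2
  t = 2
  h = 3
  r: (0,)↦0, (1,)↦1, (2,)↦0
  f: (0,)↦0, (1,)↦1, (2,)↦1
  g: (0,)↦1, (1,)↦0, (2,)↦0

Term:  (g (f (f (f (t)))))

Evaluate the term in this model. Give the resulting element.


  t = 2
  (f (t)) = f(2,) = 1
  (f (f (t))) = f(1,) = 1
  (f (f (f (t)))) = f(1,) = 1
  (g (f (f (f (t))))) = g(1,) = 0

value = 0


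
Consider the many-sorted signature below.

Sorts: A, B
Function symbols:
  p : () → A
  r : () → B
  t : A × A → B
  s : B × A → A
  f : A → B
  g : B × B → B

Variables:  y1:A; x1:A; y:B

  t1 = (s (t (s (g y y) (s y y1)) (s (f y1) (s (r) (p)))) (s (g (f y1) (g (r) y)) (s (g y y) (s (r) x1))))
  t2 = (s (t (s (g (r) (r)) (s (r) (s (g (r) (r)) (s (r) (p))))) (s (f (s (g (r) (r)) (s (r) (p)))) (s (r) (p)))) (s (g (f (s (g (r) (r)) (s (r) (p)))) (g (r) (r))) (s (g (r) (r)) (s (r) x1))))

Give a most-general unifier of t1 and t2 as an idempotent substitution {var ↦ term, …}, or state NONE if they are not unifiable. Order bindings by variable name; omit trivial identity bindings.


{y ↦ (r), y1 ↦ (s (g (r) (r)) (s (r) (p)))}


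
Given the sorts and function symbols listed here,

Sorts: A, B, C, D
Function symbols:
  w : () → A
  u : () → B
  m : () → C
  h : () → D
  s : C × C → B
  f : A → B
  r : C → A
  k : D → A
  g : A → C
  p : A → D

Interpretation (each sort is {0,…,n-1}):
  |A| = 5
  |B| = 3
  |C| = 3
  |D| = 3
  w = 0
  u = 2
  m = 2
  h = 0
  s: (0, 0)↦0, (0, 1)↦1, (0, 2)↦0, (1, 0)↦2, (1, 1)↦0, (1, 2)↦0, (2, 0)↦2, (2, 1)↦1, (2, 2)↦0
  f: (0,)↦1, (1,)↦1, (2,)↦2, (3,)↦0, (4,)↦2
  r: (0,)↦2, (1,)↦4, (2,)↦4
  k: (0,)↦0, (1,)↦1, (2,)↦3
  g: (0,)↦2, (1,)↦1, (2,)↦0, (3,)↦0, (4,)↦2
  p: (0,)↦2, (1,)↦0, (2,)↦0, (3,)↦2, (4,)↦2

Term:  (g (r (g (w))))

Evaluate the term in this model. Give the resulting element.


  w = 0
  (g (w)) = g(0,) = 2
  (r (g (w))) = r(2,) = 4
  (g (r (g (w)))) = g(4,) = 2

value = 2


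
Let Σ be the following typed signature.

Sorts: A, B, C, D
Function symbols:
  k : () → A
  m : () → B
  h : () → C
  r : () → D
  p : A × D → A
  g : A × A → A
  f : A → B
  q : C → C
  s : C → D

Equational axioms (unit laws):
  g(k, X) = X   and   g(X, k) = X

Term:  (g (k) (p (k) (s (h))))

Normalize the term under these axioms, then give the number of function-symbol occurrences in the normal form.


1. (g (k) (p (k) (s (h))))  →  (p (k) (s (h)))
normal form: (p (k) (s (h)))

size = 4


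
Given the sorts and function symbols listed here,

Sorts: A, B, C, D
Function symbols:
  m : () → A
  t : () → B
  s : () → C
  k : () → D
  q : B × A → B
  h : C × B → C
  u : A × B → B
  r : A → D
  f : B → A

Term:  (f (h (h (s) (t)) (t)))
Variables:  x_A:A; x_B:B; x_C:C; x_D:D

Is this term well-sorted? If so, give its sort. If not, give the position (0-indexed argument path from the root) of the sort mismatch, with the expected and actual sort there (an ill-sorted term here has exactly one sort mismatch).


ill-sorted at position [0]: expected B, got C

      (s) : C
      (t) : B
    (h (s) (t)) : C
    (t) : B
  (h (h (s) (t)) (t)) : C
(f (h (h (s) (t)) (t))) : ✗ arg 0 at [0] has sort C, expected B
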